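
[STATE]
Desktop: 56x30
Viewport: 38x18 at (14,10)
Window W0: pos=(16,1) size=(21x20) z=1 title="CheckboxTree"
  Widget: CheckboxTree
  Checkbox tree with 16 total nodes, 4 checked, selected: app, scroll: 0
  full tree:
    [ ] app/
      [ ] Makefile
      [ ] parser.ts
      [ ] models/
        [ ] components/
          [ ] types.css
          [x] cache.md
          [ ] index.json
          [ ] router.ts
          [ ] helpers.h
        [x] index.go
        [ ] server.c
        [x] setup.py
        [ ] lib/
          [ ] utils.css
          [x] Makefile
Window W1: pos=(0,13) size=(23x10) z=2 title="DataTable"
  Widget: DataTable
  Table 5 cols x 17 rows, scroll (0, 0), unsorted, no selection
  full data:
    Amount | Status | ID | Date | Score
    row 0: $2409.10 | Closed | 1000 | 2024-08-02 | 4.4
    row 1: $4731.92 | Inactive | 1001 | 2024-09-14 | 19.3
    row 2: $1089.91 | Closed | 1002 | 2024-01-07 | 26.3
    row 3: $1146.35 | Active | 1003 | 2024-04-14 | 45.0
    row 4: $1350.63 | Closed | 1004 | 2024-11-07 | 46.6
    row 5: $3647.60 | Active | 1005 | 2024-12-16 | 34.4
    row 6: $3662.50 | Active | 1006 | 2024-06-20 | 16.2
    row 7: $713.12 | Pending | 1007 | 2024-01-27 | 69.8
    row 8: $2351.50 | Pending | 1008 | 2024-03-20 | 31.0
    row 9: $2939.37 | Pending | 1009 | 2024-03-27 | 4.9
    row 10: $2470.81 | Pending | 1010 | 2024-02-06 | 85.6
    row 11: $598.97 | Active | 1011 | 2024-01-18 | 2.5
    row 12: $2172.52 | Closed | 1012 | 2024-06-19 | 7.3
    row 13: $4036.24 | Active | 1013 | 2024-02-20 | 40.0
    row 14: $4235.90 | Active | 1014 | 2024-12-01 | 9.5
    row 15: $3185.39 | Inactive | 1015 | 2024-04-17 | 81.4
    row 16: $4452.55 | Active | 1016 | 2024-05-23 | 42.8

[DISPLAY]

  ┃       [x] cache.md┃               
  ┃       [ ] index.js┃               
  ┃       [ ] router.t┃               
━━━━━━━━┓ [ ] helpers.┃               
        ┃x] index.go  ┃               
────────┨ ] server.c  ┃               
us  │ID ┃x] setup.py  ┃               
────┼───┃-] lib/      ┃               
ed  │100┃ [ ] utils.cs┃               
tive│100┃ [x] Makefile┃               
ed  │100┃━━━━━━━━━━━━━┛               
ve  │100┃                             
━━━━━━━━┛                             
                                      
                                      
                                      
                                      
                                      


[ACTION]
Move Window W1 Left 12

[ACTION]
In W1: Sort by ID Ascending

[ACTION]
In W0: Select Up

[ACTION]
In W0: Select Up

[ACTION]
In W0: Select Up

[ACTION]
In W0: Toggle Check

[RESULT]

  ┃       [x] cache.md┃               
  ┃       [x] index.js┃               
  ┃       [x] router.t┃               
━━━━━━━━┓ [x] helpers.┃               
        ┃x] index.go  ┃               
────────┨x] server.c  ┃               
us  │ID ┃x] setup.py  ┃               
────┼───┃x] lib/      ┃               
ed  │100┃ [x] utils.cs┃               
tive│100┃ [x] Makefile┃               
ed  │100┃━━━━━━━━━━━━━┛               
ve  │100┃                             
━━━━━━━━┛                             
                                      
                                      
                                      
                                      
                                      


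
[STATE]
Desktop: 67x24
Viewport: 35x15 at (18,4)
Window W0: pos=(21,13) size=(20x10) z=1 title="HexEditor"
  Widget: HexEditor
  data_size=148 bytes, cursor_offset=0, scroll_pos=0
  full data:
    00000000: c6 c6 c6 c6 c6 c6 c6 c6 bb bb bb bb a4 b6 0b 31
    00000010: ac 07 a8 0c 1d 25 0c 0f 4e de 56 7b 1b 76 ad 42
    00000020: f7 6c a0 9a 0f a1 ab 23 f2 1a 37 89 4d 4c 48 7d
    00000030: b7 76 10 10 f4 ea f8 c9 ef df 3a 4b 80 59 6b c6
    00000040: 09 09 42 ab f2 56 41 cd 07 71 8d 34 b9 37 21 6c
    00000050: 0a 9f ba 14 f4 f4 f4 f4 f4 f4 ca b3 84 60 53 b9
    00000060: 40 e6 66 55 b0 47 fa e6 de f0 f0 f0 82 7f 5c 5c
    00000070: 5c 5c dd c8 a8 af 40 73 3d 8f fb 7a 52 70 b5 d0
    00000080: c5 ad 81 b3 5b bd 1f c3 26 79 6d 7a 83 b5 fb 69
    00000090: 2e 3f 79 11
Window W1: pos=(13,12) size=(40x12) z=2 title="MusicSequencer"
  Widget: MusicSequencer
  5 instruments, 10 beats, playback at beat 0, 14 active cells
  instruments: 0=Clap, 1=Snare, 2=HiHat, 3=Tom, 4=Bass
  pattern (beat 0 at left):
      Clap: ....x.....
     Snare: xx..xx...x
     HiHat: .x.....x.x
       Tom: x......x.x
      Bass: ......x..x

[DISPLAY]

                                   
                                   
                                   
                                   
                                   
                                   
                                   
                                   
━━━━━━━━━━━━━━━━━━━━━━━━━━━━━━━━━━┓
icSequencer                       ┃
──────────────────────────────────┨
  ▼123456789                      ┃
ap····█·····                      ┃
re██··██···█                      ┃
at·█·····█·█                      ┃


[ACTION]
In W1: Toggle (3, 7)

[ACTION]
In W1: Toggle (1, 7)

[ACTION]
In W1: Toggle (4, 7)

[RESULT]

                                   
                                   
                                   
                                   
                                   
                                   
                                   
                                   
━━━━━━━━━━━━━━━━━━━━━━━━━━━━━━━━━━┓
icSequencer                       ┃
──────────────────────────────────┨
  ▼123456789                      ┃
ap····█·····                      ┃
re██··██·█·█                      ┃
at·█·····█·█                      ┃


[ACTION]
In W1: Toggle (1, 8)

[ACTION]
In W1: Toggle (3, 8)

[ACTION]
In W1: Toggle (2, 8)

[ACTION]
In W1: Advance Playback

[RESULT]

                                   
                                   
                                   
                                   
                                   
                                   
                                   
                                   
━━━━━━━━━━━━━━━━━━━━━━━━━━━━━━━━━━┓
icSequencer                       ┃
──────────────────────────────────┨
  0▼23456789                      ┃
ap····█·····                      ┃
re██··██·███                      ┃
at·█·····███                      ┃


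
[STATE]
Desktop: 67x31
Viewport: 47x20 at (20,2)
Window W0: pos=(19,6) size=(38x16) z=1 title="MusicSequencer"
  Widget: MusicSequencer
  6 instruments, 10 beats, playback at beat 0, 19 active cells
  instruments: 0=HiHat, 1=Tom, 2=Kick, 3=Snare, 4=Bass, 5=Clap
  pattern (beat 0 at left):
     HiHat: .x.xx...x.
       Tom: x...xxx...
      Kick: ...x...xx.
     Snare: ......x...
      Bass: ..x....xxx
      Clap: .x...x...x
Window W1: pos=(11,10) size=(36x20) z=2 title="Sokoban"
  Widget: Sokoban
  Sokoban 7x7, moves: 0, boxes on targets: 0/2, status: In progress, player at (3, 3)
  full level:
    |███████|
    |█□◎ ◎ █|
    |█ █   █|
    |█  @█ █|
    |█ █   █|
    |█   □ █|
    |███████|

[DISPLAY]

                                               
                                               
                                               
                                               
━━━━━━━━━━━━━━━━━━━━━━━━━━━━━━━━━━━━┓          
 MusicSequencer                     ┃          
────────────────────────────────────┨          
      ▼123456789                    ┃          
━━━━━━━━━━━━━━━━━━━━━━━━━━┓         ┃          
                          ┃         ┃          
──────────────────────────┨         ┃          
                          ┃         ┃          
                          ┃         ┃          
                          ┃         ┃          
                          ┃         ┃          
                          ┃         ┃          
                          ┃         ┃          
                          ┃         ┃          
  0/2                     ┃         ┃          
                          ┃━━━━━━━━━┛          


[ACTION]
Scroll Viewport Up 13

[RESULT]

                                               
                                               
                                               
                                               
                                               
                                               
━━━━━━━━━━━━━━━━━━━━━━━━━━━━━━━━━━━━┓          
 MusicSequencer                     ┃          
────────────────────────────────────┨          
      ▼123456789                    ┃          
━━━━━━━━━━━━━━━━━━━━━━━━━━┓         ┃          
                          ┃         ┃          
──────────────────────────┨         ┃          
                          ┃         ┃          
                          ┃         ┃          
                          ┃         ┃          
                          ┃         ┃          
                          ┃         ┃          
                          ┃         ┃          
                          ┃         ┃          


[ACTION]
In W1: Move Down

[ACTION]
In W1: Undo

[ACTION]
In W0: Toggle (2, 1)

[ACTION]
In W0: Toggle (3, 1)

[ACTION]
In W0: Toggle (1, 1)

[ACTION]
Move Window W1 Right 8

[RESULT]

                                               
                                               
                                               
                                               
                                               
                                               
━━━━━━━━━━━━━━━━━━━━━━━━━━━━━━━━━━━━┓          
 MusicSequencer                     ┃          
────────────────────────────────────┨          
      ▼123456789                    ┃          
━━━━━━━━━━━━━━━━━━━━━━━━━━━━━━━━━━┓ ┃          
 Sokoban                          ┃ ┃          
──────────────────────────────────┨ ┃          
███████                           ┃ ┃          
█□◎ ◎ █                           ┃ ┃          
█ █   █                           ┃ ┃          
█  @█ █                           ┃ ┃          
█ █   █                           ┃ ┃          
█   □ █                           ┃ ┃          
███████                           ┃ ┃          


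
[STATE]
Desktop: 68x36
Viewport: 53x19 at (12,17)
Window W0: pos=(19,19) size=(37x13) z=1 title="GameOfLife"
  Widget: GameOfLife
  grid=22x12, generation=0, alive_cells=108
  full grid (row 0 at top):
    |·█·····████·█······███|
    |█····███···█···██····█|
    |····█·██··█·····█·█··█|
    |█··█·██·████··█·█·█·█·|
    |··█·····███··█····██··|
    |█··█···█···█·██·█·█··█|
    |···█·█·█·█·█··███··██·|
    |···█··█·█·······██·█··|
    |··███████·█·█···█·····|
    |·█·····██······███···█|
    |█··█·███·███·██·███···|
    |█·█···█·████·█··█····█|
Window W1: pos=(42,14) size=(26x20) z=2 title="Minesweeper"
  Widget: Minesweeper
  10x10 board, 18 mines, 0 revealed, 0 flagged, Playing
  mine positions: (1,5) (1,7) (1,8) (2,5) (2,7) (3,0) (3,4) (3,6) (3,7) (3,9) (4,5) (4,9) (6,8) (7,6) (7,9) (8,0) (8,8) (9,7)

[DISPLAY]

                              ┃■■■■■■■■■■            
                              ┃■■■■■■■■■■            
       ┏━━━━━━━━━━━━━━━━━━━━━━┃■■■■■■■■■■            
       ┃ GameOfLife           ┃■■■■■■■■■■            
       ┠──────────────────────┃■■■■■■■■■■            
       ┃Gen: 0                ┃■■■■■■■■■■            
       ┃····█·██··█·····█·█··█┃■■■■■■■■■■            
       ┃█··█·██·████··█·█·█·█·┃■■■■■■■■■■            
       ┃··█·····███··█····██··┃■■■■■■■■■■            
       ┃█··█···█···█·██·█·█··█┃■■■■■■■■■■            
       ┃···█·█·█·█·█··███··██·┃                      
       ┃···█··█·█·······██·█··┃                      
       ┃··███████·█·█···█·····┃                      
       ┃·█·····██······███···█┃                      
       ┗━━━━━━━━━━━━━━━━━━━━━━┃                      
                              ┃                      
                              ┗━━━━━━━━━━━━━━━━━━━━━━
                                                     
                                                     


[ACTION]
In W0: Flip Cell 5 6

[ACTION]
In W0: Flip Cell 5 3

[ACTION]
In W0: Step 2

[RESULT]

                              ┃■■■■■■■■■■            
                              ┃■■■■■■■■■■            
       ┏━━━━━━━━━━━━━━━━━━━━━━┃■■■■■■■■■■            
       ┃ GameOfLife           ┃■■■■■■■■■■            
       ┠──────────────────────┃■■■■■■■■■■            
       ┃Gen: 2                ┃■■■■■■■■■■            
       ┃···█··█··············█┃■■■■■■■■■■            
       ┃···█··█··········██···┃■■■■■■■■■■            
       ┃·······█······█···█···┃■■■■■■■■■■            
       ┃····█·█····█·····██·█·┃■■■■■■■■■■            
       ┃·····██···█··██·····█·┃                      
       ┃··········████···█··█·┃                      
       ┃··███······███········┃                      
       ┃·█···█······█·█··███··┃                      
       ┗━━━━━━━━━━━━━━━━━━━━━━┃                      
                              ┃                      
                              ┗━━━━━━━━━━━━━━━━━━━━━━
                                                     
                                                     


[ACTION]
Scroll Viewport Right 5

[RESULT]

                           ┃■■■■■■■■■■              ┃
                           ┃■■■■■■■■■■              ┃
    ┏━━━━━━━━━━━━━━━━━━━━━━┃■■■■■■■■■■              ┃
    ┃ GameOfLife           ┃■■■■■■■■■■              ┃
    ┠──────────────────────┃■■■■■■■■■■              ┃
    ┃Gen: 2                ┃■■■■■■■■■■              ┃
    ┃···█··█··············█┃■■■■■■■■■■              ┃
    ┃···█··█··········██···┃■■■■■■■■■■              ┃
    ┃·······█······█···█···┃■■■■■■■■■■              ┃
    ┃····█·█····█·····██·█·┃■■■■■■■■■■              ┃
    ┃·····██···█··██·····█·┃                        ┃
    ┃··········████···█··█·┃                        ┃
    ┃··███······███········┃                        ┃
    ┃·█···█······█·█··███··┃                        ┃
    ┗━━━━━━━━━━━━━━━━━━━━━━┃                        ┃
                           ┃                        ┃
                           ┗━━━━━━━━━━━━━━━━━━━━━━━━┛
                                                     
                                                     


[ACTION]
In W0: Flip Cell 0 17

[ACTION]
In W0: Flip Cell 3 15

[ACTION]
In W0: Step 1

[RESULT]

                           ┃■■■■■■■■■■              ┃
                           ┃■■■■■■■■■■              ┃
    ┏━━━━━━━━━━━━━━━━━━━━━━┃■■■■■■■■■■              ┃
    ┃ GameOfLife           ┃■■■■■■■■■■              ┃
    ┠──────────────────────┃■■■■■■■■■■              ┃
    ┃Gen: 3                ┃■■■■■■■■■■              ┃
    ┃·······█·······█···█··┃■■■■■■■■■■              ┃
    ┃······██·········██···┃■■■■■■■■■■              ┃
    ┃·····███········█·····┃■■■■■■■■■■              ┃
    ┃······██·····██··██···┃■■■■■■■■■■              ┃
    ┃·····██···█··██··██·██┃                        ┃
    ┃···███····█···········┃                        ┃
    ┃··███·····█···█··█·█··┃                        ┃
    ┃·█···██··········██···┃                        ┃
    ┗━━━━━━━━━━━━━━━━━━━━━━┃                        ┃
                           ┃                        ┃
                           ┗━━━━━━━━━━━━━━━━━━━━━━━━┛
                                                     
                                                     


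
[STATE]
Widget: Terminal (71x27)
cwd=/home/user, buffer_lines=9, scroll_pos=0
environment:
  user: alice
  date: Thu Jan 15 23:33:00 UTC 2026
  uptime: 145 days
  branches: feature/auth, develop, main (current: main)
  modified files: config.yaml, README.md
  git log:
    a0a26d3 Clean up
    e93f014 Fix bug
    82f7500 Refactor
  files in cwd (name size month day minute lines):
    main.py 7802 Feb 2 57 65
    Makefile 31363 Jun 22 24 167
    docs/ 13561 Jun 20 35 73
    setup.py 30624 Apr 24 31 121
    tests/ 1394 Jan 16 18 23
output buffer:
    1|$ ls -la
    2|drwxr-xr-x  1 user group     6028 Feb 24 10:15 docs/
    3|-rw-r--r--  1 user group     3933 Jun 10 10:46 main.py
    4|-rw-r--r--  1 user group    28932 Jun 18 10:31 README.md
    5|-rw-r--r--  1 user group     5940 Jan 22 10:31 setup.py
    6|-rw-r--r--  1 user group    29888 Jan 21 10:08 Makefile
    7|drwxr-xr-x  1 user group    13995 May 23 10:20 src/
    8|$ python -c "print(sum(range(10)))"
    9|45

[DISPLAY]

$ ls -la                                                               
drwxr-xr-x  1 user group     6028 Feb 24 10:15 docs/                   
-rw-r--r--  1 user group     3933 Jun 10 10:46 main.py                 
-rw-r--r--  1 user group    28932 Jun 18 10:31 README.md               
-rw-r--r--  1 user group     5940 Jan 22 10:31 setup.py                
-rw-r--r--  1 user group    29888 Jan 21 10:08 Makefile                
drwxr-xr-x  1 user group    13995 May 23 10:20 src/                    
$ python -c "print(sum(range(10)))"                                    
45                                                                     
$ █                                                                    
                                                                       
                                                                       
                                                                       
                                                                       
                                                                       
                                                                       
                                                                       
                                                                       
                                                                       
                                                                       
                                                                       
                                                                       
                                                                       
                                                                       
                                                                       
                                                                       
                                                                       


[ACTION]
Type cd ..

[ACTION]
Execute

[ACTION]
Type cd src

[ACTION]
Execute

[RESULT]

$ ls -la                                                               
drwxr-xr-x  1 user group     6028 Feb 24 10:15 docs/                   
-rw-r--r--  1 user group     3933 Jun 10 10:46 main.py                 
-rw-r--r--  1 user group    28932 Jun 18 10:31 README.md               
-rw-r--r--  1 user group     5940 Jan 22 10:31 setup.py                
-rw-r--r--  1 user group    29888 Jan 21 10:08 Makefile                
drwxr-xr-x  1 user group    13995 May 23 10:20 src/                    
$ python -c "print(sum(range(10)))"                                    
45                                                                     
$ cd ..                                                                
                                                                       
$ cd src                                                               
                                                                       
$ █                                                                    
                                                                       
                                                                       
                                                                       
                                                                       
                                                                       
                                                                       
                                                                       
                                                                       
                                                                       
                                                                       
                                                                       
                                                                       
                                                                       


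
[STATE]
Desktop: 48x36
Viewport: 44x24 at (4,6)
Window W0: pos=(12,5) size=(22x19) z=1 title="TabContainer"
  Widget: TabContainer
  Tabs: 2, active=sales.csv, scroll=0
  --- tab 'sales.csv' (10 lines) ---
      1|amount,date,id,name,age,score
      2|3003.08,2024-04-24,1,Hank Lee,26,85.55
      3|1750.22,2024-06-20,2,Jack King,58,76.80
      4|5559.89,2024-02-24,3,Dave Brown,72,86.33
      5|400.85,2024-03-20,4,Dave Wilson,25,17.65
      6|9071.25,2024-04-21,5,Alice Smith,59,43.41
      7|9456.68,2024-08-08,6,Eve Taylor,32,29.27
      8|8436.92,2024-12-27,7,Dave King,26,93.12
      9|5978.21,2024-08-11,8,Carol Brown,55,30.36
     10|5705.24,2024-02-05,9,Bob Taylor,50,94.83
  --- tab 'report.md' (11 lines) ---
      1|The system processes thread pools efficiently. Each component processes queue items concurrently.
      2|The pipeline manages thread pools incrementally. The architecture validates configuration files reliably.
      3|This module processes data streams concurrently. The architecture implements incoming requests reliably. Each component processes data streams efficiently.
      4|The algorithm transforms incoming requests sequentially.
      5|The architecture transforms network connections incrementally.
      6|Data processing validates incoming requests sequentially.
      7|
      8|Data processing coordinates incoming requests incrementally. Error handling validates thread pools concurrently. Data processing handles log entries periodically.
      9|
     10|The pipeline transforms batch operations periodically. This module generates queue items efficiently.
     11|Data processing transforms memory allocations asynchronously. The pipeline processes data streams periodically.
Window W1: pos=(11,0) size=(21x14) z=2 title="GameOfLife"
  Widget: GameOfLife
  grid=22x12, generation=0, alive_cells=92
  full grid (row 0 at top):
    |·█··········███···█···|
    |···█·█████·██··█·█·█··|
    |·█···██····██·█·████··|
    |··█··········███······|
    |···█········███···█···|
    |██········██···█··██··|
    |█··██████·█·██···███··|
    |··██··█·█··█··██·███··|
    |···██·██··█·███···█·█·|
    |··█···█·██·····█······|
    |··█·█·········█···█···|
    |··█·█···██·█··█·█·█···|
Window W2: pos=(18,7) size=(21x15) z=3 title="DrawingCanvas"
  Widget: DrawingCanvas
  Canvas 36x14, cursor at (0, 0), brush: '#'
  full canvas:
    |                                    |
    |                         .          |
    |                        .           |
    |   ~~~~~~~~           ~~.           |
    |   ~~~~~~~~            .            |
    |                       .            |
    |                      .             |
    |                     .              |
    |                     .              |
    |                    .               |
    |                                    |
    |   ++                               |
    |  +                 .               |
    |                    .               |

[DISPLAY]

       ┃·█··········███····┃ ┃              
       ┃··█···┏━━━━━━━━━━━━━━━━━━━┓         
       ┃█·····┃ DrawingCanvas     ┃         
       ┃··████┠───────────────────┨         
       ┃·██··█┃+                  ┃         
       ┃··██·█┃                   ┃         
       ┃·█···█┃                   ┃         
       ┗━━━━━━┃   ~~~~~~~~        ┃         
        ┃400.8┃   ~~~~~~~~        ┃         
        ┃9071.┃                   ┃         
        ┃9456.┃                   ┃         
        ┃8436.┃                   ┃         
        ┃5978.┃                   ┃         
        ┃5705.┃                   ┃         
        ┃     ┃                   ┃         
        ┃     ┗━━━━━━━━━━━━━━━━━━━┛         
        ┃                    ┃              
        ┗━━━━━━━━━━━━━━━━━━━━┛              
                                            
                                            
                                            
                                            
                                            
                                            


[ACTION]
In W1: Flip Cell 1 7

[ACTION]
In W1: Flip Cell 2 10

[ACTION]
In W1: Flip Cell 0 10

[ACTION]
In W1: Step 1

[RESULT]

       ┃·█·············█··█┃ ┃              
       ┃██····┏━━━━━━━━━━━━━━━━━━━┓         
       ┃███·██┃ DrawingCanvas     ┃         
       ┃··████┠───────────────────┨         
       ┃·█····┃+                  ┃         
       ┃···█·█┃                   ┃         
       ┃·█·█·█┃                   ┃         
       ┗━━━━━━┃   ~~~~~~~~        ┃         
        ┃400.8┃   ~~~~~~~~        ┃         
        ┃9071.┃                   ┃         
        ┃9456.┃                   ┃         
        ┃8436.┃                   ┃         
        ┃5978.┃                   ┃         
        ┃5705.┃                   ┃         
        ┃     ┃                   ┃         
        ┃     ┗━━━━━━━━━━━━━━━━━━━┛         
        ┃                    ┃              
        ┗━━━━━━━━━━━━━━━━━━━━┛              
                                            
                                            
                                            
                                            
                                            
                                            


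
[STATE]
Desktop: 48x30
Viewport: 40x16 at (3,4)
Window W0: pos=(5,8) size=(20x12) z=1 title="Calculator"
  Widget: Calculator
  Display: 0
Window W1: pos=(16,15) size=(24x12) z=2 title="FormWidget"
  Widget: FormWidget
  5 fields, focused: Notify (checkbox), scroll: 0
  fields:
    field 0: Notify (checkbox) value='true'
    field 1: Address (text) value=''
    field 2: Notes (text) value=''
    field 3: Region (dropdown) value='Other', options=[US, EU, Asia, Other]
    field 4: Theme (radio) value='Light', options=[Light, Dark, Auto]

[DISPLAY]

                                        
                                        
                                        
                                        
  ┏━━━━━━━━━━━━━━━━━━┓                  
  ┃ Calculator       ┃                  
  ┠──────────────────┨                  
  ┃                 0┃                  
  ┃┌───┬───┬───┬───┐ ┃                  
  ┃│ 7 │ 8 │ 9 │ ÷ │ ┃                  
  ┃├───┼───┼───┼───┤ ┃                  
  ┃│ 4 │ 5 │ ┏━━━━━━━━━━━━━━━━━━━━━━┓   
  ┃├───┼───┼─┃ FormWidget           ┃   
  ┃│ 1 │ 2 │ ┠──────────────────────┨   
  ┃└───┴───┴─┃> Notify:     [x]     ┃   
  ┗━━━━━━━━━━┃  Address:    [      ]┃   


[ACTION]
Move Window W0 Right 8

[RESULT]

                                        
                                        
                                        
                                        
          ┏━━━━━━━━━━━━━━━━━━┓          
          ┃ Calculator       ┃          
          ┠──────────────────┨          
          ┃                 0┃          
          ┃┌───┬───┬───┬───┐ ┃          
          ┃│ 7 │ 8 │ 9 │ ÷ │ ┃          
          ┃├───┼───┼───┼───┤ ┃          
          ┃│ ┏━━━━━━━━━━━━━━━━━━━━━━┓   
          ┃├─┃ FormWidget           ┃   
          ┃│ ┠──────────────────────┨   
          ┃└─┃> Notify:     [x]     ┃   
          ┗━━┃  Address:    [      ]┃   


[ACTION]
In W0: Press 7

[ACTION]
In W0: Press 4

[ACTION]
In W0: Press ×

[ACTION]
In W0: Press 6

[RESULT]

                                        
                                        
                                        
                                        
          ┏━━━━━━━━━━━━━━━━━━┓          
          ┃ Calculator       ┃          
          ┠──────────────────┨          
          ┃                 6┃          
          ┃┌───┬───┬───┬───┐ ┃          
          ┃│ 7 │ 8 │ 9 │ ÷ │ ┃          
          ┃├───┼───┼───┼───┤ ┃          
          ┃│ ┏━━━━━━━━━━━━━━━━━━━━━━┓   
          ┃├─┃ FormWidget           ┃   
          ┃│ ┠──────────────────────┨   
          ┃└─┃> Notify:     [x]     ┃   
          ┗━━┃  Address:    [      ]┃   


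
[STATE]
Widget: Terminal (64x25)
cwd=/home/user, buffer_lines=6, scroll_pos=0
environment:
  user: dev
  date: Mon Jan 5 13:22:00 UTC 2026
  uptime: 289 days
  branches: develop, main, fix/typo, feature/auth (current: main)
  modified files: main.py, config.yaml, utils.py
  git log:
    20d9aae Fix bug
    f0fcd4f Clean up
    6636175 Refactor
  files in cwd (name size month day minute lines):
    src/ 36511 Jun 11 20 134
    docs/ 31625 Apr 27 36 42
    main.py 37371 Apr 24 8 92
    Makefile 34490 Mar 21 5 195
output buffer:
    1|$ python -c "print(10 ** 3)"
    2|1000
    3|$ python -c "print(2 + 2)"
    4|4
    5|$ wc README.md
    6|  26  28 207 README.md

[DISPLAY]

$ python -c "print(10 ** 3)"                                    
1000                                                            
$ python -c "print(2 + 2)"                                      
4                                                               
$ wc README.md                                                  
  26  28 207 README.md                                          
$ █                                                             
                                                                
                                                                
                                                                
                                                                
                                                                
                                                                
                                                                
                                                                
                                                                
                                                                
                                                                
                                                                
                                                                
                                                                
                                                                
                                                                
                                                                
                                                                


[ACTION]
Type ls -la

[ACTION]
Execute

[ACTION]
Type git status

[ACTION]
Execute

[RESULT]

$ python -c "print(10 ** 3)"                                    
1000                                                            
$ python -c "print(2 + 2)"                                      
4                                                               
$ wc README.md                                                  
  26  28 207 README.md                                          
$ ls -la                                                        
drwxr-xr-x  1 dev group    36511 Jun 11 10:20 src/              
drwxr-xr-x  1 dev group    31625 Apr 27 10:36 docs/             
-rw-r--r--  1 dev group    37371 Apr 24 10:08 main.py           
-rw-r--r--  1 dev group    34490 Mar 21 10:05 Makefile          
$ git status                                                    
On branch main                                                  
Changes not staged for commit:                                  
                                                                
        modified:   main.py                                     
        modified:   config.yaml                                 
        modified:   utils.py                                    
$ █                                                             
                                                                
                                                                
                                                                
                                                                
                                                                
                                                                


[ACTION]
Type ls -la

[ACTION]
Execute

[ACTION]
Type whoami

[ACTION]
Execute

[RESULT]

1000                                                            
$ python -c "print(2 + 2)"                                      
4                                                               
$ wc README.md                                                  
  26  28 207 README.md                                          
$ ls -la                                                        
drwxr-xr-x  1 dev group    36511 Jun 11 10:20 src/              
drwxr-xr-x  1 dev group    31625 Apr 27 10:36 docs/             
-rw-r--r--  1 dev group    37371 Apr 24 10:08 main.py           
-rw-r--r--  1 dev group    34490 Mar 21 10:05 Makefile          
$ git status                                                    
On branch main                                                  
Changes not staged for commit:                                  
                                                                
        modified:   main.py                                     
        modified:   config.yaml                                 
        modified:   utils.py                                    
$ ls -la                                                        
drwxr-xr-x  1 dev group    36511 Jun 11 10:20 src/              
drwxr-xr-x  1 dev group    31625 Apr 27 10:36 docs/             
-rw-r--r--  1 dev group    37371 Apr 24 10:08 main.py           
-rw-r--r--  1 dev group    34490 Mar 21 10:05 Makefile          
$ whoami                                                        
dev                                                             
$ █                                                             
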